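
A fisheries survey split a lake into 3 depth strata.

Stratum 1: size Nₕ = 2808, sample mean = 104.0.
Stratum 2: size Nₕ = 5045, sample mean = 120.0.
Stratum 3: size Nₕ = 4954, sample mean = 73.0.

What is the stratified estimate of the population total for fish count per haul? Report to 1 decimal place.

1259074.0

Population total = Σ Nₕ·x̄ₕ (each stratum's size times its mean).
2808·104.0 + 5045·120.0 + 4954·73.0 = 292032 + 605400 + 361642 = 1259074.0.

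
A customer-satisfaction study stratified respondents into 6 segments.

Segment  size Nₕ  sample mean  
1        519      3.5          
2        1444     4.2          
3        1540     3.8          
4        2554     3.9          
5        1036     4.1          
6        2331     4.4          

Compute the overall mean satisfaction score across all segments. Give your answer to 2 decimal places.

N = 519 + 1444 + 1540 + 2554 + 1036 + 2331 = 9424.
Weight each subgroup mean by Nₕ/N and sum.
Σ Nₕx̄ₕ = 519·3.5 + 1444·4.2 + 1540·3.8 + 2554·3.9 + 1036·4.1 + 2331·4.4 = 1816.5 + 6064.8 + 5852 + 9960.6 + 4247.6 + 10256.4 = 38197.9.
Divide by N: 38197.9 / 9424 = 4.0533... → 4.05.

4.05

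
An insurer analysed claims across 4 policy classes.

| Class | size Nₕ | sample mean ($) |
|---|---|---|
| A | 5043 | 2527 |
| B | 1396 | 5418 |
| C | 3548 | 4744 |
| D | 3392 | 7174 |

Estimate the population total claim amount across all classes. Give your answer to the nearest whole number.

Estimate total by summing Nₕ·x̄ₕ over strata.
5043·2527 + 1396·5418 + 3548·4744 + 3392·7174 = 12743661 + 7563528 + 16831712 + 24334208 = 61473109.

61473109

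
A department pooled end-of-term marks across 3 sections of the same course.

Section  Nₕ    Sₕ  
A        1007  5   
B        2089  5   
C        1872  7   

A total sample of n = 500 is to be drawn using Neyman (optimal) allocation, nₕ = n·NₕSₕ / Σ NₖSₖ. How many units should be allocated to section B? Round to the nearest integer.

A: NₕSₕ = 1007·5 = 5035
B: NₕSₕ = 2089·5 = 10445
C: NₕSₕ = 1872·7 = 13104
Σ NₕSₕ = 28584.
n_B = 500·10445/28584 = 182.707... → 183.

183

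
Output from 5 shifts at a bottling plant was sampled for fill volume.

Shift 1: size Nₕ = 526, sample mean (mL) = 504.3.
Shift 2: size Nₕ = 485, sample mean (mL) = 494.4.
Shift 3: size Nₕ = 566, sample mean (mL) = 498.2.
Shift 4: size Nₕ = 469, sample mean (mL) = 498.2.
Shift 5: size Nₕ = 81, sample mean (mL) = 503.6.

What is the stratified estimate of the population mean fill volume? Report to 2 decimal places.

x̄_st = (Σ Nₕx̄ₕ) / (Σ Nₕ) = (526·504.3 + 485·494.4 + 566·498.2 + 469·498.2 + 81·503.6) / 2127
= 1061474.4 / 2127 = 499.0477... → 499.05.

499.05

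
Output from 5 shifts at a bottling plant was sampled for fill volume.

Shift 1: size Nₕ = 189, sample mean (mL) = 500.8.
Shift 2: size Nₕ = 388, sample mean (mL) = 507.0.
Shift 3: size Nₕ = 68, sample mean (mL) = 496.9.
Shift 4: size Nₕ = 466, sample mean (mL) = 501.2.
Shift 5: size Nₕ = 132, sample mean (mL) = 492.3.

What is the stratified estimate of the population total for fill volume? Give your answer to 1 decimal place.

Estimate total by summing Nₕ·x̄ₕ over strata.
189·500.8 + 388·507.0 + 68·496.9 + 466·501.2 + 132·492.3 = 94651.2 + 196716 + 33789.2 + 233559.2 + 64983.6 = 623699.2.

623699.2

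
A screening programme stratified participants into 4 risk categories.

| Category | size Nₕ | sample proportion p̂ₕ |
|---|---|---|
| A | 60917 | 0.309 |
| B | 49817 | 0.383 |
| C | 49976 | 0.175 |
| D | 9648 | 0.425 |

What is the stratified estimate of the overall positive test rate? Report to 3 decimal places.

0.298

N = 60917 + 49817 + 49976 + 9648 = 170358.
Overall proportion = Σ (Nₕ/N)·p̂ₕ.
Σ Nₕp̂ₕ = 18823.353 + 19079.911 + 8745.8 + 4100.4 = 50749.464.
50749.464 / 170358 = 0.29790... → 0.298.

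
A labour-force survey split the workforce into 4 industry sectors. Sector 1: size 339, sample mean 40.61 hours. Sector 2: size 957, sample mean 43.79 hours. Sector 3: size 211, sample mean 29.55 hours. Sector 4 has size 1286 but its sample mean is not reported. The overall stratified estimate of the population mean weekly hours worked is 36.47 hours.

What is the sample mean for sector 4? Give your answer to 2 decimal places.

Σ Nₕx̄ₕ = N·μ, so 1286·x̄_4 = 2793·36.47 − (339·40.61 + 957·43.79 + 211·29.55).
= 101860.71 − 61908.87 = 39951.84.
x̄_4 = 39951.84 / 1286 = 31.0667... → 31.07.

31.07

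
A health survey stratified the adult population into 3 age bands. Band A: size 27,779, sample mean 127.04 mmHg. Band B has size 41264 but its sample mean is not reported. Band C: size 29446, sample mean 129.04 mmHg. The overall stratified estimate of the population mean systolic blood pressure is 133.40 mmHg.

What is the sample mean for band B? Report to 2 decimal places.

N = 27779 + 41264 + 29446 = 98489.
Overall total = μ·N = 133.40·98489 = 13138432.6.
Subtract the known strata: 27779·127.04 + 29446·129.04 = 7328756.
Remaining total for band B: 13138432.6 − 7328756 = 5809676.6.
Divide by its size: 5809676.6 / 41264 = 140.7929... → 140.79.

140.79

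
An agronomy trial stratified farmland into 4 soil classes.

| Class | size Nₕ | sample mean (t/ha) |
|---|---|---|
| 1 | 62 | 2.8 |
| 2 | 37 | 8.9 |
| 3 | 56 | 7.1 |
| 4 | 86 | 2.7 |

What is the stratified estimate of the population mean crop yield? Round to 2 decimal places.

4.70

x̄_st = (Σ Nₕx̄ₕ) / (Σ Nₕ) = (62·2.8 + 37·8.9 + 56·7.1 + 86·2.7) / 241
= 1132.7 / 241 = 4.7 → 4.70.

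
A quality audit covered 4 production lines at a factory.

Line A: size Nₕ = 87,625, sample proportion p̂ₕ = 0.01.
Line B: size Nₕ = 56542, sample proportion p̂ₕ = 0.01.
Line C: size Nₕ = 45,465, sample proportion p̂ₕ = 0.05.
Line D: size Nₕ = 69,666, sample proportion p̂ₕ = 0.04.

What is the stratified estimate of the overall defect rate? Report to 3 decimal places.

0.025

N = 87625 + 56542 + 45465 + 69666 = 259298.
Overall proportion = Σ (Nₕ/N)·p̂ₕ.
Σ Nₕp̂ₕ = 876.25 + 565.42 + 2273.25 + 2786.64 = 6501.56.
6501.56 / 259298 = 0.02507... → 0.025.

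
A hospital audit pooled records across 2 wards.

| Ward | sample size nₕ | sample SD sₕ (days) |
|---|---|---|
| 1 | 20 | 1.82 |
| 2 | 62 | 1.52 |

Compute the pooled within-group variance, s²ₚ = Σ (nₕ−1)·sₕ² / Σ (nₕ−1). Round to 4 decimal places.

Degrees of freedom: 19 + 61 = 80.
Σ(nₕ−1)sₕ² = 19·3.3124 + 61·2.3104 = 203.87.
s²ₚ = 203.87 / 80 = 2.548375 → 2.5484.

2.5484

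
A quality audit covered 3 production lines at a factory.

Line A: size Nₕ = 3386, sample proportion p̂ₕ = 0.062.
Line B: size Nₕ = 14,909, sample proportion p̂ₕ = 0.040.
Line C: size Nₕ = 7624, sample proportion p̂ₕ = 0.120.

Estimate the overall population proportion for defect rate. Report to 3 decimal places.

N = 3386 + 14909 + 7624 = 25919.
Overall proportion = Σ (Nₕ/N)·p̂ₕ.
Σ Nₕp̂ₕ = 209.932 + 596.36 + 914.88 = 1721.172.
1721.172 / 25919 = 0.06641... → 0.066.

0.066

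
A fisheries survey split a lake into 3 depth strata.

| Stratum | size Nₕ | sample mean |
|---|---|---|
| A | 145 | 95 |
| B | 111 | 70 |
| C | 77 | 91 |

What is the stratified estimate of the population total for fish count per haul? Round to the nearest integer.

A: 145·95 = 13775
B: 111·70 = 7770
C: 77·91 = 7007
τ̂ = Σ Nₕx̄ₕ = 28552.

28552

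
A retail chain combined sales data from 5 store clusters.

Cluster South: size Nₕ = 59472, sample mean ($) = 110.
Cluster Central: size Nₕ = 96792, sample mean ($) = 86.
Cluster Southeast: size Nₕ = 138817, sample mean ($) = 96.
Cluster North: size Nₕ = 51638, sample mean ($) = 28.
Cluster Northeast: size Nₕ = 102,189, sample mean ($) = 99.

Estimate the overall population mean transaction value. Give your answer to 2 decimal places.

88.56

x̄_st = (Σ Nₕx̄ₕ) / (Σ Nₕ) = (59472·110 + 96792·86 + 138817·96 + 51638·28 + 102189·99) / 448908
= 39755039 / 448908 = 88.5594... → 88.56.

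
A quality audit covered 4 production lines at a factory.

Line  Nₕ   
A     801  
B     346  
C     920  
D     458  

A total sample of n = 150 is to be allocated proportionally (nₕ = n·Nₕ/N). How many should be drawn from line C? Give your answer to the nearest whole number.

55

Share of line C = 920/2525 = 0.36436.
Allocate 150 × 0.36436 = 54.653... → 55.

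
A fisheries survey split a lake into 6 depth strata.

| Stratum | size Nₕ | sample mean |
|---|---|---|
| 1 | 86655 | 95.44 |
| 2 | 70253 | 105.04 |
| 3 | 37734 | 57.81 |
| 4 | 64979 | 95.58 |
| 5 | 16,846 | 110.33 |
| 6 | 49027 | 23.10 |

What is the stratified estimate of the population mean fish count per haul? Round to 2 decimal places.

83.05

x̄_st = (Σ Nₕx̄ₕ) / (Σ Nₕ) = (86655·95.44 + 70253·105.04 + 37734·57.81 + 64979·95.58 + 16846·110.33 + 49027·23.10) / 325494
= 27032966.56 / 325494 = 83.0521... → 83.05.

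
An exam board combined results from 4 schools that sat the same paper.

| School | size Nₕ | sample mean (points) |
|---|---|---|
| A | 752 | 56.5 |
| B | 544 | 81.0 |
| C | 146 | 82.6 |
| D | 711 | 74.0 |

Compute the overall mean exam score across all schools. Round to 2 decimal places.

70.24

x̄_st = (Σ Nₕx̄ₕ) / (Σ Nₕ) = (752·56.5 + 544·81.0 + 146·82.6 + 711·74.0) / 2153
= 151225.6 / 2153 = 70.2395... → 70.24.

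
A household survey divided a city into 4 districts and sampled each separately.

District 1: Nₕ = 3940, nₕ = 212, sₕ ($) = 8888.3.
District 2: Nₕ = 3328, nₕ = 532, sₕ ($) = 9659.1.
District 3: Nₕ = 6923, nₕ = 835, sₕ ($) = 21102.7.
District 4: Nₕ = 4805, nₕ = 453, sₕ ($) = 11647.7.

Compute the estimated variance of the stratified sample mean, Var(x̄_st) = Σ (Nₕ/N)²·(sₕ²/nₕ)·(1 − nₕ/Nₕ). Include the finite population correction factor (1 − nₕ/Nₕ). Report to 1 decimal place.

99338.9

N = 18996; Wₕ = Nₕ/N.
district 1: (3940/18996)²·8888.3²/212·(1 − 212/3940) = 15168.7346
district 2: (3328/18996)²·9659.1²/532·(1 − 532/3328) = 4522.2842
district 3: (6923/18996)²·21102.7²/835·(1 − 835/6923) = 62292.2801
district 4: (4805/18996)²·11647.7²/453·(1 − 453/4805) = 17355.6190
Sum = 99338.9179 → 99338.9.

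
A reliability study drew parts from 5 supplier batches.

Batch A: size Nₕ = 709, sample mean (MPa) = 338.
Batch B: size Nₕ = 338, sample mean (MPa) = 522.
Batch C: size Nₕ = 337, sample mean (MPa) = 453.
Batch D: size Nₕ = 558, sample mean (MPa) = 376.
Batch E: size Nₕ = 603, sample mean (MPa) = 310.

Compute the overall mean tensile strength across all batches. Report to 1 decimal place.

N = 2545; weights Wₕ = Nₕ/N = (0.2786, 0.1328, 0.1324, 0.2193, 0.2369).
x̄_st = Σ Wₕ·x̄ₕ = 0.2786·338 + 0.1328·522 + 0.1324·453 + 0.2193·376 + 0.2369·310 ≈ 379.362...
→ 379.4.

379.4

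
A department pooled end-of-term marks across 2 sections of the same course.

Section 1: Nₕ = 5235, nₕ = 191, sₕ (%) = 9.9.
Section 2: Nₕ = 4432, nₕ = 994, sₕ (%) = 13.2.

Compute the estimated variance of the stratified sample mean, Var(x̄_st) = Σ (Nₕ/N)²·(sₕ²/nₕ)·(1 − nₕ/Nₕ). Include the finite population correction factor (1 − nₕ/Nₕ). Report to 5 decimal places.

N = 9667; Wₕ = Nₕ/N.
section 1: (5235/9667)²·9.9²/191·(1 − 191/5235) = 0.14499244
section 2: (4432/9667)²·13.2²/994·(1 − 994/4432) = 0.02858141
Sum = 0.17357385 → 0.17357.

0.17357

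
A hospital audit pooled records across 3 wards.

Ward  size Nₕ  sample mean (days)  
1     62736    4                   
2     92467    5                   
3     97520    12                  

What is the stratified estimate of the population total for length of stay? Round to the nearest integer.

1: 62736·4 = 250944
2: 92467·5 = 462335
3: 97520·12 = 1170240
τ̂ = Σ Nₕx̄ₕ = 1883519.

1883519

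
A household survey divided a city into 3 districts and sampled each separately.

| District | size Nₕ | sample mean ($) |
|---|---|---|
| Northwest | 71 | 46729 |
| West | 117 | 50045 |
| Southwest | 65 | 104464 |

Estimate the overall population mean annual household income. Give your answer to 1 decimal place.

63095.6

x̄_st = (Σ Nₕx̄ₕ) / (Σ Nₕ) = (71·46729 + 117·50045 + 65·104464) / 253
= 15963184 / 253 = 63095.589... → 63095.6.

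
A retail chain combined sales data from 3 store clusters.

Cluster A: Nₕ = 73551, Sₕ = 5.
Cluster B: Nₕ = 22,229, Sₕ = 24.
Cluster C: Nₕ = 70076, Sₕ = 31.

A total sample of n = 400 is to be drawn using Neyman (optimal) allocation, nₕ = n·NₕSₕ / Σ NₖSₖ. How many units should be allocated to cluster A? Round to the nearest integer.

48

A: NₕSₕ = 73551·5 = 367755
B: NₕSₕ = 22229·24 = 533496
C: NₕSₕ = 70076·31 = 2172356
Σ NₕSₕ = 3073607.
n_A = 400·367755/3073607 = 47.860... → 48.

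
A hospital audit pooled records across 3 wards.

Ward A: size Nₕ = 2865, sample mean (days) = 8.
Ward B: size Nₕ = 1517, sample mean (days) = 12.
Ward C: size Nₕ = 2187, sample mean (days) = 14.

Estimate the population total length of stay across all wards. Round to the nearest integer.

71742

A: 2865·8 = 22920
B: 1517·12 = 18204
C: 2187·14 = 30618
τ̂ = Σ Nₕx̄ₕ = 71742.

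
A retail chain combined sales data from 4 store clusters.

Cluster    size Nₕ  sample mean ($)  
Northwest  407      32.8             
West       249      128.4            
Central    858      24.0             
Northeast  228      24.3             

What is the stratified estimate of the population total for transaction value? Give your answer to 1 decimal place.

71453.6

Northwest: 407·32.8 = 13349.6
West: 249·128.4 = 31971.6
Central: 858·24.0 = 20592
Northeast: 228·24.3 = 5540.4
τ̂ = Σ Nₕx̄ₕ = 71453.6.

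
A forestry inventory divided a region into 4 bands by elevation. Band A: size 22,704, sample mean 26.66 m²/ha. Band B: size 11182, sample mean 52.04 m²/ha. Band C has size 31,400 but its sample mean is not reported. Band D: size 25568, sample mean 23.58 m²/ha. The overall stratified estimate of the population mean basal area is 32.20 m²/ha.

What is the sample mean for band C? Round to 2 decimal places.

36.16

N = 22704 + 11182 + 31400 + 25568 = 90854.
Overall total = μ·N = 32.20·90854 = 2925498.8.
Subtract the known strata: 22704·26.66 + 11182·52.04 + 25568·23.58 = 1790093.36.
Remaining total for band C: 2925498.8 − 1790093.36 = 1135405.44.
Divide by its size: 1135405.44 / 31400 = 36.1594... → 36.16.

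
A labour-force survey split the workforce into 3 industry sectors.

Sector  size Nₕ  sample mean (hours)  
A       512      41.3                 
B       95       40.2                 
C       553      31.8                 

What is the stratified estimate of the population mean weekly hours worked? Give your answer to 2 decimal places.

36.68

N = 1160; weights Wₕ = Nₕ/N = (0.4414, 0.0819, 0.4767).
x̄_st = Σ Wₕ·x̄ₕ = 0.4414·41.3 + 0.0819·40.2 + 0.4767·31.8 ≈ 36.6810...
→ 36.68.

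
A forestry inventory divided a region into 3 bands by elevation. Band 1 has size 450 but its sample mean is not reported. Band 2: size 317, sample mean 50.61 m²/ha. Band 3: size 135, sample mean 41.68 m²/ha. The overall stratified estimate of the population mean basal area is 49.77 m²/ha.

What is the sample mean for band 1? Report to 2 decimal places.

Σ Nₕx̄ₕ = N·μ, so 450·x̄_1 = 902·49.77 − (317·50.61 + 135·41.68).
= 44892.54 − 21670.17 = 23222.37.
x̄_1 = 23222.37 / 450 = 51.6053... → 51.61.

51.61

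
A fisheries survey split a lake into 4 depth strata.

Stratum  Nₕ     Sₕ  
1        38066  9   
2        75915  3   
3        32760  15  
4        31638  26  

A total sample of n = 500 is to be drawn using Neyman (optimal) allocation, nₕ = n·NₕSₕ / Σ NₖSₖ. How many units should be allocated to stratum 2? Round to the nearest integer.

60

Σ NₕSₕ = 38066·9 + 75915·3 + 32760·15 + 31638·26 = 1884327.
Share for 2: 227745/1884327 = 0.12086.
n_2 = 500 × 0.12086 = 60.431... → 60.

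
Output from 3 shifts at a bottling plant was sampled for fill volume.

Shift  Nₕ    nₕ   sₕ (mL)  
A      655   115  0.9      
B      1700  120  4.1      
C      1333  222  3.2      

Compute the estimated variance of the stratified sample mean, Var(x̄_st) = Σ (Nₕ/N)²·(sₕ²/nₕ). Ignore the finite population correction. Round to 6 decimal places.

0.036013

N = 3688. Term for each stratum: Wₕ²sₕ²/nₕ.
Var(x̄_st) = 0.000222171 + 0.029764767 + 0.006025949 = 0.036012887 → 0.036013.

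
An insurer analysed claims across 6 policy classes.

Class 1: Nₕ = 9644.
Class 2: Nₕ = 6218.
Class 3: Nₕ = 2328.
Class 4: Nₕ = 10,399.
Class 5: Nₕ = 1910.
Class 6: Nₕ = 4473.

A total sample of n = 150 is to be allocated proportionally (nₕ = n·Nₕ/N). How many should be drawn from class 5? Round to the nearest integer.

N = 9644 + 6218 + 2328 + 10399 + 1910 + 4473 = 34972.
n_5 = 150·1910/34972 = 8.192... → 8.

8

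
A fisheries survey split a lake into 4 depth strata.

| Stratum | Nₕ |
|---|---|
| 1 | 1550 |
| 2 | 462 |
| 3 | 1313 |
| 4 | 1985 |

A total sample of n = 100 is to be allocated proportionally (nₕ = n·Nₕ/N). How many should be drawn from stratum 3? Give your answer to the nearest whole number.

N = 1550 + 462 + 1313 + 1985 = 5310.
n_3 = 100·1313/5310 = 24.727... → 25.

25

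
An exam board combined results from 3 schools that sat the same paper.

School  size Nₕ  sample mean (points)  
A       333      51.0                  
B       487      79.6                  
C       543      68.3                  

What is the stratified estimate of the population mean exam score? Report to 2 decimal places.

x̄_st = (Σ Nₕx̄ₕ) / (Σ Nₕ) = (333·51.0 + 487·79.6 + 543·68.3) / 1363
= 92835.1 / 1363 = 68.1109... → 68.11.

68.11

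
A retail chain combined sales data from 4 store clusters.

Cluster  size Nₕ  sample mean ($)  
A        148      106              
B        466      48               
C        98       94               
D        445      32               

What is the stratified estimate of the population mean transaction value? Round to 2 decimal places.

53.16

N = 148 + 466 + 98 + 445 = 1157.
The stratified mean weights each stratum mean by its population share Nₕ/N.
Σ Nₕx̄ₕ = 148·106 + 466·48 + 98·94 + 445·32 = 15688 + 22368 + 9212 + 14240 = 61508.
Divide by N: 61508 / 1157 = 53.1616... → 53.16.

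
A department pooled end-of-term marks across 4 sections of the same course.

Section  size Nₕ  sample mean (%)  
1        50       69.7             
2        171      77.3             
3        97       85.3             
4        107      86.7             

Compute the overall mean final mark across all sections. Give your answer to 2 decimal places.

80.60

x̄_st = (Σ Nₕx̄ₕ) / (Σ Nₕ) = (50·69.7 + 171·77.3 + 97·85.3 + 107·86.7) / 425
= 34254.3 / 425 = 80.5984... → 80.60.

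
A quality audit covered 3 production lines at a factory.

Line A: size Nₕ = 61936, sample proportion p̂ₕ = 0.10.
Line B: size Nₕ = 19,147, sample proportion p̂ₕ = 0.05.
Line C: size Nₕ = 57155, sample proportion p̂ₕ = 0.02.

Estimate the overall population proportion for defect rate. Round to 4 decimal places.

Wₕ = Nₕ/N with N = 138238: 0.4480, 0.1385, 0.4135.
p̂_st = 0.4480·0.10 + 0.1385·0.05 + 0.4135·0.02 ≈ 0.059998... → 0.0600.

0.0600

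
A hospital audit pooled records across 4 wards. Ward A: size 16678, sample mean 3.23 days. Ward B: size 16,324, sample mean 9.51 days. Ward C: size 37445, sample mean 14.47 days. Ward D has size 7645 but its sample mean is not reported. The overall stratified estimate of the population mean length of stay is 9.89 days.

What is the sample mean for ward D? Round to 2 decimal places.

2.80

Σ Nₕx̄ₕ = N·μ, so 7645·x̄_D = 78092·9.89 − (16678·3.23 + 16324·9.51 + 37445·14.47).
= 772329.88 − 750940.33 = 21389.55.
x̄_D = 21389.55 / 7645 = 2.7978... → 2.80.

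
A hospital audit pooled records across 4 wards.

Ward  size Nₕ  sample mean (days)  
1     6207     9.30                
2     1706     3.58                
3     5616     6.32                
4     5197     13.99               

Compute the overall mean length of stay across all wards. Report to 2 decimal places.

x̄_st = (Σ Nₕx̄ₕ) / (Σ Nₕ) = (6207·9.30 + 1706·3.58 + 5616·6.32 + 5197·13.99) / 18726
= 172031.73 / 18726 = 9.1868... → 9.19.

9.19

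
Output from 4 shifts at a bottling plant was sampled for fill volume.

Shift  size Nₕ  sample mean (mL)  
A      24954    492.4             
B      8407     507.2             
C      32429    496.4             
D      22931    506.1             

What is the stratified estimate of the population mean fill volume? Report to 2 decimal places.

498.81

N = 88721; weights Wₕ = Nₕ/N = (0.2813, 0.0948, 0.3655, 0.2585).
x̄_st = Σ Wₕ·x̄ₕ = 0.2813·492.4 + 0.0948·507.2 + 0.3655·496.4 + 0.2585·506.1 ≈ 498.8054...
→ 498.81.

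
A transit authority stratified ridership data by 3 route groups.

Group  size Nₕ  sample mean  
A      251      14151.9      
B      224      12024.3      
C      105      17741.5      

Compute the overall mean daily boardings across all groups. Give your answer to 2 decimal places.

13980.05

N = 251 + 224 + 105 = 580.
Weight each subgroup mean by Nₕ/N and sum.
Σ Nₕx̄ₕ = 251·14151.9 + 224·12024.3 + 105·17741.5 = 3552126.9 + 2693443.2 + 1862857.5 = 8108427.6.
Divide by N: 8108427.6 / 580 = 13980.0476... → 13980.05.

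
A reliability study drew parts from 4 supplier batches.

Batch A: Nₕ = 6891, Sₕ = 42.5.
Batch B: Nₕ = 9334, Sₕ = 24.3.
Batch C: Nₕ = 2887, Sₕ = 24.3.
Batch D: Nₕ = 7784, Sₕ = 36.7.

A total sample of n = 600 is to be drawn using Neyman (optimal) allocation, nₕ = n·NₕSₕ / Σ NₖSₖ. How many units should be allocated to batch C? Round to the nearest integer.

Σ NₕSₕ = 6891·42.5 + 9334·24.3 + 2887·24.3 + 7784·36.7 = 875510.6.
Share for C: 70154.1/875510.6 = 0.08013.
n_C = 600 × 0.08013 = 48.078... → 48.

48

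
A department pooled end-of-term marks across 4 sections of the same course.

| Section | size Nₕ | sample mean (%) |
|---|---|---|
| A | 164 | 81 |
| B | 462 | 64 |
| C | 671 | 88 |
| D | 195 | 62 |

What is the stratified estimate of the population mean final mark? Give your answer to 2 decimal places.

N = 164 + 462 + 671 + 195 = 1492.
Overall mean = Σ (Nₕ/N)·x̄ₕ — weight by population share, not a simple average.
Σ Nₕx̄ₕ = 164·81 + 462·64 + 671·88 + 195·62 = 13284 + 29568 + 59048 + 12090 = 113990.
Divide by N: 113990 / 1492 = 76.4008... → 76.40.

76.40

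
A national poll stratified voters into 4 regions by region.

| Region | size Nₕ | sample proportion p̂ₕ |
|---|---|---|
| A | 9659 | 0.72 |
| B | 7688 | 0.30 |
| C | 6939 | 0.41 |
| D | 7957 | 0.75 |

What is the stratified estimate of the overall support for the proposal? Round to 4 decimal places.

0.5605

Wₕ = Nₕ/N with N = 32243: 0.2996, 0.2384, 0.2152, 0.2468.
p̂_st = 0.2996·0.72 + 0.2384·0.30 + 0.2152·0.41 + 0.2468·0.75 ≈ 0.560544... → 0.5605.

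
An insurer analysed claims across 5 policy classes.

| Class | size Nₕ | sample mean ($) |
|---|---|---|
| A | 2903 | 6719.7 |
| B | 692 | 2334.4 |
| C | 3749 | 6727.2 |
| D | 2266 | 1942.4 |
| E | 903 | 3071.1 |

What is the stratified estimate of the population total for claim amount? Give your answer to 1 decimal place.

Population total = Σ Nₕ·x̄ₕ (each stratum's size times its mean).
2903·6719.7 + 692·2334.4 + 3749·6727.2 + 2266·1942.4 + 903·3071.1 = 19507289.1 + 1615404.8 + 25220272.8 + 4401478.4 + 2773203.3 = 53517648.4.

53517648.4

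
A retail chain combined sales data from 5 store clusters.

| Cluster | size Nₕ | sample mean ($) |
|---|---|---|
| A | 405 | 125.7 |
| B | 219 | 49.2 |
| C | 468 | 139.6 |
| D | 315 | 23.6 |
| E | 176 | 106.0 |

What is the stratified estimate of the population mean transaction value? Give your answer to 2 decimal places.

x̄_st = (Σ Nₕx̄ₕ) / (Σ Nₕ) = (405·125.7 + 219·49.2 + 468·139.6 + 315·23.6 + 176·106.0) / 1583
= 153106.1 / 1583 = 96.7190... → 96.72.

96.72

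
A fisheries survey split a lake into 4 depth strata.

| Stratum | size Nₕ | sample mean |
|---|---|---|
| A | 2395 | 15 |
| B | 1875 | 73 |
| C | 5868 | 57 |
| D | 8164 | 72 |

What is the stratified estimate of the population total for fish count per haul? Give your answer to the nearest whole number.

1095084

A: 2395·15 = 35925
B: 1875·73 = 136875
C: 5868·57 = 334476
D: 8164·72 = 587808
τ̂ = Σ Nₕx̄ₕ = 1095084.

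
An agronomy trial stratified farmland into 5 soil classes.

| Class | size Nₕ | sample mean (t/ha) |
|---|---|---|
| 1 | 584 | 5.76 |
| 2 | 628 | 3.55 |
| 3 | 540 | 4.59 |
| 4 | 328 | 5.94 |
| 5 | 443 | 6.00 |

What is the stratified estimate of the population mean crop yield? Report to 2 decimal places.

5.03

x̄_st = (Σ Nₕx̄ₕ) / (Σ Nₕ) = (584·5.76 + 628·3.55 + 540·4.59 + 328·5.94 + 443·6.00) / 2523
= 12678.16 / 2523 = 5.0250... → 5.03.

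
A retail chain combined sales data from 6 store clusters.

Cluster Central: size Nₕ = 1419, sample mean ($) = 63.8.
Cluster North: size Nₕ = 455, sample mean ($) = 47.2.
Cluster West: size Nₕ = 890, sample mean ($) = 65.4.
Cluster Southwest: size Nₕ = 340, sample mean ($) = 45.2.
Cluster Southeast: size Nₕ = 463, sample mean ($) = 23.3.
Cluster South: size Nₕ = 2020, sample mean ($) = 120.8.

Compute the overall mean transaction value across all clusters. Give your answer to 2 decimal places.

78.82

N = 1419 + 455 + 890 + 340 + 463 + 2020 = 5587.
Weight each subgroup mean by Nₕ/N and sum.
Σ Nₕx̄ₕ = 1419·63.8 + 455·47.2 + 890·65.4 + 340·45.2 + 463·23.3 + 2020·120.8 = 90532.2 + 21476 + 58206 + 15368 + 10787.9 + 244016 = 440386.1.
Divide by N: 440386.1 / 5587 = 78.8234... → 78.82.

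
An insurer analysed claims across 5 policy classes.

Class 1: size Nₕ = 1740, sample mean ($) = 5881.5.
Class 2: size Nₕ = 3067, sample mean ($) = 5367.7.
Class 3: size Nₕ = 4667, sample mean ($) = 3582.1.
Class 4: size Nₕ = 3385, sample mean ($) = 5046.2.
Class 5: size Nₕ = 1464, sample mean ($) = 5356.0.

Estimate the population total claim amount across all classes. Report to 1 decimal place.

1: 1740·5881.5 = 10233810
2: 3067·5367.7 = 16462735.9
3: 4667·3582.1 = 16717660.7
4: 3385·5046.2 = 17081387
5: 1464·5356.0 = 7841184
τ̂ = Σ Nₕx̄ₕ = 68336777.6.

68336777.6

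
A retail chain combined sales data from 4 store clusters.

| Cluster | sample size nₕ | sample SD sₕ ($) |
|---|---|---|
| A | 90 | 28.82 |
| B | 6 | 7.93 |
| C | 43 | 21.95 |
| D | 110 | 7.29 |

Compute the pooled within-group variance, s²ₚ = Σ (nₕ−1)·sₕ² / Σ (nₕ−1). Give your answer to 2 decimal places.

A: (90−1)·28.82² = 89·830.5924 = 73922.7236
B: (6−1)·7.93² = 5·62.8849 = 314.4245
C: (43−1)·21.95² = 42·481.8025 = 20235.705
D: (110−1)·7.29² = 109·53.1441 = 5792.7069
Numerator = 100265.56; denominator = Σ(nₕ−1) = 245.
s²ₚ = 100265.56/245 = 409.2472... → 409.25.

409.25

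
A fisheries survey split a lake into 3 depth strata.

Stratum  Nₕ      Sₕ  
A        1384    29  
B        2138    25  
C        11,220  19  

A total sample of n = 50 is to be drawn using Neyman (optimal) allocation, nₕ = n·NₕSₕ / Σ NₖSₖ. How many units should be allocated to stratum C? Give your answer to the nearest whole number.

35

Σ NₕSₕ = 1384·29 + 2138·25 + 11220·19 = 306766.
Share for C: 213180/306766 = 0.69493.
n_C = 50 × 0.69493 = 34.746... → 35.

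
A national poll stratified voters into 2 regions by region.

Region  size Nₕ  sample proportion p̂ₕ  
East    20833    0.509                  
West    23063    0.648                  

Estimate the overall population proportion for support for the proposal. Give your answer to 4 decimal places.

N = 20833 + 23063 = 43896.
Overall proportion = Σ (Nₕ/N)·p̂ₕ.
Σ Nₕp̂ₕ = 10603.997 + 14944.824 = 25548.821.
25548.821 / 43896 = 0.582031... → 0.5820.

0.5820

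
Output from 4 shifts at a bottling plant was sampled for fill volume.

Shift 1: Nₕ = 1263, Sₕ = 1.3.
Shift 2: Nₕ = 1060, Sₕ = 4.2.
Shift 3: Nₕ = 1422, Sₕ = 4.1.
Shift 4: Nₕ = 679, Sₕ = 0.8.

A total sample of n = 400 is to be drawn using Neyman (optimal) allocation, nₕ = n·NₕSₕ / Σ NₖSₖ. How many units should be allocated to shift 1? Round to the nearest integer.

1: NₕSₕ = 1263·1.3 = 1641.9
2: NₕSₕ = 1060·4.2 = 4452
3: NₕSₕ = 1422·4.1 = 5830.2
4: NₕSₕ = 679·0.8 = 543.2
Σ NₕSₕ = 12467.3.
n_1 = 400·1641.9/12467.3 = 52.679... → 53.

53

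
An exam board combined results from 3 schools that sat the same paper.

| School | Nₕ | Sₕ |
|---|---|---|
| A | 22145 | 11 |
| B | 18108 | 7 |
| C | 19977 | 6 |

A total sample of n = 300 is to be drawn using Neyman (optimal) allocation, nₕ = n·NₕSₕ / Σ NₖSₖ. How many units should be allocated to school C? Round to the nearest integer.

73

Σ NₕSₕ = 22145·11 + 18108·7 + 19977·6 = 490213.
Share for C: 119862/490213 = 0.24451.
n_C = 300 × 0.24451 = 73.353... → 73.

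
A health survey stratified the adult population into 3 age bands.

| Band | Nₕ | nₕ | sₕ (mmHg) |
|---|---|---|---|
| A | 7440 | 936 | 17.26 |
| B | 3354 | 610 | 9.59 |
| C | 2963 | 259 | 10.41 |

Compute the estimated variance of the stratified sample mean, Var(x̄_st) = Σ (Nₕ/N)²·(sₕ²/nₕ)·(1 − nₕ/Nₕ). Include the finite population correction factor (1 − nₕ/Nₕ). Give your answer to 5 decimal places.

N = 13757. Term for each stratum: Wₕ²sₕ²/nₕ·(1−nₕ/Nₕ).
Var(x̄_st) = 0.08137888 + 0.00733174 + 0.01771302 = 0.10642364 → 0.10642.

0.10642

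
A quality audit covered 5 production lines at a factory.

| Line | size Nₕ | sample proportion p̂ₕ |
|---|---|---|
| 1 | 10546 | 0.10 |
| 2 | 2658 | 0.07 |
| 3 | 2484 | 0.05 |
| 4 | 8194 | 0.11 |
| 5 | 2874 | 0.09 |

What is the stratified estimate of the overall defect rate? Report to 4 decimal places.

N = 10546 + 2658 + 2484 + 8194 + 2874 = 26756.
Overall proportion = Σ (Nₕ/N)·p̂ₕ.
Σ Nₕp̂ₕ = 1054.6 + 186.06 + 124.2 + 901.34 + 258.66 = 2524.86.
2524.86 / 26756 = 0.094366... → 0.0944.

0.0944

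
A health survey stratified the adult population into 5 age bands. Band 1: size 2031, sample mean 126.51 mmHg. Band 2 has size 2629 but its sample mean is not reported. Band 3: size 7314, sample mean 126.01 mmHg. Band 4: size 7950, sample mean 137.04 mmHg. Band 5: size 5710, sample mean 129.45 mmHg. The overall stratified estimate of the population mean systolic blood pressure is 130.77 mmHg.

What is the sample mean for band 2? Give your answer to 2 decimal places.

131.21

Σ Nₕx̄ₕ = N·μ, so 2629·x̄_2 = 25634·130.77 − (2031·126.51 + 7314·126.01 + 7950·137.04 + 5710·129.45).
= 3352158.18 − 3007206.45 = 344951.73.
x̄_2 = 344951.73 / 2629 = 131.2102... → 131.21.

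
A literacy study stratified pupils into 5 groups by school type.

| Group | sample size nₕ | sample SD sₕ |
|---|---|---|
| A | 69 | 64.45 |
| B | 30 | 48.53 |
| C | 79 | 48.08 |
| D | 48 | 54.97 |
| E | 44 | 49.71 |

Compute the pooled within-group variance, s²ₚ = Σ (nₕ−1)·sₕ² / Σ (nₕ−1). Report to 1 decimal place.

2940.9

Degrees of freedom: 68 + 29 + 78 + 47 + 43 = 265.
Σ(nₕ−1)sₕ² = 68·4153.8025 + 29·2355.1609 + 78·2311.6864 + 47·3021.7009 + 43·2471.0841 = 779346.3339.
s²ₚ = 779346.3339 / 265 = 2940.930... → 2940.9.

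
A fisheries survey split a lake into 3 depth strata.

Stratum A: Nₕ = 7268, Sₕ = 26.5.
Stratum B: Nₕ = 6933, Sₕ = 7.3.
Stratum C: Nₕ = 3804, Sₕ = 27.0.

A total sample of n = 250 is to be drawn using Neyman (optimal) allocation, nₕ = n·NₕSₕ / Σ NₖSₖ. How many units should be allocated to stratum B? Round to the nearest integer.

Σ NₕSₕ = 7268·26.5 + 6933·7.3 + 3804·27.0 = 345920.9.
Share for B: 50610.9/345920.9 = 0.14631.
n_B = 250 × 0.14631 = 36.577... → 37.

37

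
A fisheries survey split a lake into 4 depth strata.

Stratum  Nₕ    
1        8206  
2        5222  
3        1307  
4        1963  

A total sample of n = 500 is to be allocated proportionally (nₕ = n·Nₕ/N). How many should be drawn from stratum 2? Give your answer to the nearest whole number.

Share of stratum 2 = 5222/16698 = 0.31273.
Allocate 500 × 0.31273 = 156.366... → 156.

156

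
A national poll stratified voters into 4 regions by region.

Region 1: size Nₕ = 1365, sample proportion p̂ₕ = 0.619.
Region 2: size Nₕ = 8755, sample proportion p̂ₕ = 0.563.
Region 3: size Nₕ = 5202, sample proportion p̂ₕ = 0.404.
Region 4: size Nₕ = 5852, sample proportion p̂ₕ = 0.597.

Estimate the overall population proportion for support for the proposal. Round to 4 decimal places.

0.5369

Wₕ = Nₕ/N with N = 21174: 0.0645, 0.4135, 0.2457, 0.2764.
p̂_st = 0.0645·0.619 + 0.4135·0.563 + 0.2457·0.404 + 0.2764·0.597 ≈ 0.536944... → 0.5369.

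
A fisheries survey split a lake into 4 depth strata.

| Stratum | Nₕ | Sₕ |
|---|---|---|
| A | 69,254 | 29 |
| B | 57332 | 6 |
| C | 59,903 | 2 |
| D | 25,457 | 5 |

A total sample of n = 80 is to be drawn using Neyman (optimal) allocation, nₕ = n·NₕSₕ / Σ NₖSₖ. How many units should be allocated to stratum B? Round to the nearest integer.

A: NₕSₕ = 69254·29 = 2008366
B: NₕSₕ = 57332·6 = 343992
C: NₕSₕ = 59903·2 = 119806
D: NₕSₕ = 25457·5 = 127285
Σ NₕSₕ = 2599449.
n_B = 80·343992/2599449 = 10.587... → 11.

11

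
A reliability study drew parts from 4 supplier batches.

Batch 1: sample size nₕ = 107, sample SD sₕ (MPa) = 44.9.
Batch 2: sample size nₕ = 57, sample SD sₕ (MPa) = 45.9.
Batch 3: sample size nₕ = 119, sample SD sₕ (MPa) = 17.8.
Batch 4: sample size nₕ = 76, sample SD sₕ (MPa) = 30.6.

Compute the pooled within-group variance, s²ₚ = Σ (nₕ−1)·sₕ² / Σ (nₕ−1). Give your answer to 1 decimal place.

1237.4

1: (107−1)·44.9² = 106·2016.01 = 213697.06
2: (57−1)·45.9² = 56·2106.81 = 117981.36
3: (119−1)·17.8² = 118·316.84 = 37387.12
4: (76−1)·30.6² = 75·936.36 = 70227
Numerator = 439292.54; denominator = Σ(nₕ−1) = 355.
s²ₚ = 439292.54/355 = 1237.444... → 1237.4.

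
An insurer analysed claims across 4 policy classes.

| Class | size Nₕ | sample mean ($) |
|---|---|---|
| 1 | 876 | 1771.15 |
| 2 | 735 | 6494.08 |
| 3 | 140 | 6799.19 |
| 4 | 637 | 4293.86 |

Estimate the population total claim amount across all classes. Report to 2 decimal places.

10011751.62

Population total = Σ Nₕ·x̄ₕ (each stratum's size times its mean).
876·1771.15 + 735·6494.08 + 140·6799.19 + 637·4293.86 = 1551527.4 + 4773148.8 + 951886.6 + 2735188.82 = 10011751.62.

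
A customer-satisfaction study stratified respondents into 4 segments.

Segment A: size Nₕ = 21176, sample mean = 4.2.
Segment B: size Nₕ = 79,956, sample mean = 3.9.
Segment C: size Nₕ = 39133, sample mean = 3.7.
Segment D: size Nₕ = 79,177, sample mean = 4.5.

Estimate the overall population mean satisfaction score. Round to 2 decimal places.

N = 219442; weights Wₕ = Nₕ/N = (0.0965, 0.3644, 0.1783, 0.3608).
x̄_st = Σ Wₕ·x̄ₕ = 0.0965·4.2 + 0.3644·3.9 + 0.1783·3.7 + 0.3608·4.5 ≈ 4.1098...
→ 4.11.

4.11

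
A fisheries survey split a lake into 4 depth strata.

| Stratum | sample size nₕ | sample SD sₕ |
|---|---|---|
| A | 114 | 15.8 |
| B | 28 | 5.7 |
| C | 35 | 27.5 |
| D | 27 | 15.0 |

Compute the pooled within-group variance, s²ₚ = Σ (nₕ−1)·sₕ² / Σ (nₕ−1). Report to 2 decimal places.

303.25

A: (114−1)·15.8² = 113·249.64 = 28209.32
B: (28−1)·5.7² = 27·32.49 = 877.23
C: (35−1)·27.5² = 34·756.25 = 25712.5
D: (27−1)·15.0² = 26·225 = 5850
Numerator = 60649.05; denominator = Σ(nₕ−1) = 200.
s²ₚ = 60649.05/200 = 303.2453... → 303.25.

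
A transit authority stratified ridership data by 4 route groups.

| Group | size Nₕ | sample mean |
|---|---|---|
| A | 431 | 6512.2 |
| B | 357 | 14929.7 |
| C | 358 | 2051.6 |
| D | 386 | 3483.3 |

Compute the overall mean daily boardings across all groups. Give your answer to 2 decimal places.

6668.20

N = 1532; weights Wₕ = Nₕ/N = (0.2813, 0.2330, 0.2337, 0.2520).
x̄_st = Σ Wₕ·x̄ₕ = 0.2813·6512.2 + 0.2330·14929.7 + 0.2337·2051.6 + 0.2520·3483.3 ≈ 6668.2035...
→ 6668.20.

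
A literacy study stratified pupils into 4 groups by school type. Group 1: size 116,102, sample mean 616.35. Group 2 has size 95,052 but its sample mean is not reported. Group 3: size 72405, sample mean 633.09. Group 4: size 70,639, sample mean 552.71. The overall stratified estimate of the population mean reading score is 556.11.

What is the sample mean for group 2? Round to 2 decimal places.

Σ Nₕx̄ₕ = N·μ, so 95052·x̄_2 = 354198·556.11 − (116102·616.35 + 72405·633.09 + 70639·552.71).
= 196973049.78 − 156441230.84 = 40531818.94.
x̄_2 = 40531818.94 / 95052 = 426.4173... → 426.42.

426.42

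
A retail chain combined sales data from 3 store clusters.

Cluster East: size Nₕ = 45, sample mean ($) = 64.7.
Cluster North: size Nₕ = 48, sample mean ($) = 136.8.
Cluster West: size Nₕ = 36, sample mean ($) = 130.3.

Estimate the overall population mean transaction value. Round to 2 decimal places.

N = 45 + 48 + 36 = 129.
The stratified mean weights each stratum mean by its population share Nₕ/N.
Σ Nₕx̄ₕ = 45·64.7 + 48·136.8 + 36·130.3 = 2911.5 + 6566.4 + 4690.8 = 14168.7.
Divide by N: 14168.7 / 129 = 109.8349... → 109.83.

109.83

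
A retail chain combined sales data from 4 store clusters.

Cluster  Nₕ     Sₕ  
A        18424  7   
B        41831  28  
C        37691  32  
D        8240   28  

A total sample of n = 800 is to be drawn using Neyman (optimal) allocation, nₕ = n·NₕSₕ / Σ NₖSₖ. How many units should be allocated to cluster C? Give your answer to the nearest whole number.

A: NₕSₕ = 18424·7 = 128968
B: NₕSₕ = 41831·28 = 1171268
C: NₕSₕ = 37691·32 = 1206112
D: NₕSₕ = 8240·28 = 230720
Σ NₕSₕ = 2737068.
n_C = 800·1206112/2737068 = 352.527... → 353.

353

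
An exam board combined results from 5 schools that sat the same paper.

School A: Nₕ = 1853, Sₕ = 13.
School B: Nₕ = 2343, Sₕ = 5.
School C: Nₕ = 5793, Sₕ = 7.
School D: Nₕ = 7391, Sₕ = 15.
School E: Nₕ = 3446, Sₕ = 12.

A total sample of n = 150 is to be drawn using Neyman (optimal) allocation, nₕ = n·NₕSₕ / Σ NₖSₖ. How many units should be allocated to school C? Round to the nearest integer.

27

Σ NₕSₕ = 1853·13 + 2343·5 + 5793·7 + 7391·15 + 3446·12 = 228572.
Share for C: 40551/228572 = 0.17741.
n_C = 150 × 0.17741 = 26.612... → 27.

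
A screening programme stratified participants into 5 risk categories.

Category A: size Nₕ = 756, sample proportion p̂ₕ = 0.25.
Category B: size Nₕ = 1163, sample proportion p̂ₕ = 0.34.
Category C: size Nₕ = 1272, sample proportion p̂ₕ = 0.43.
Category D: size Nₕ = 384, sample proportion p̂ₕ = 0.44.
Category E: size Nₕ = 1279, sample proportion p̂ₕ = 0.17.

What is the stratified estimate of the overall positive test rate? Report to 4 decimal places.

0.3127

Wₕ = Nₕ/N with N = 4854: 0.1557, 0.2396, 0.2621, 0.0791, 0.2635.
p̂_st = 0.1557·0.25 + 0.2396·0.34 + 0.2621·0.43 + 0.0791·0.44 + 0.2635·0.17 ≈ 0.312684... → 0.3127.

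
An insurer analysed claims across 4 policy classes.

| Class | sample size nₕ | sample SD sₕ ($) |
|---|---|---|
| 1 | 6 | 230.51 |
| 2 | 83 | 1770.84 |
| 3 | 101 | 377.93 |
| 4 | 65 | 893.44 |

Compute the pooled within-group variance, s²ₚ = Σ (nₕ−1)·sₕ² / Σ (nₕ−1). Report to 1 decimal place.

1285966.2

Degrees of freedom: 5 + 82 + 100 + 64 = 251.
Σ(nₕ−1)sₕ² = 5·53134.8601 + 82·3135874.3056 + 100·142831.0849 + 64·798235.0336 = 322777518.0001.
s²ₚ = 322777518.0001 / 251 = 1285966.207... → 1285966.2.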